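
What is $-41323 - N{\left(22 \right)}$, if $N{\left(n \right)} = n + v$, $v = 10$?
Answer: $-41355$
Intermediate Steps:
$N{\left(n \right)} = 10 + n$ ($N{\left(n \right)} = n + 10 = 10 + n$)
$-41323 - N{\left(22 \right)} = -41323 - \left(10 + 22\right) = -41323 - 32 = -41355$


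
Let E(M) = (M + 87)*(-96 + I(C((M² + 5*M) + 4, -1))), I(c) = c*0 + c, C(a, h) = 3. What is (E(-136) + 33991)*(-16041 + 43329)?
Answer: 1051897824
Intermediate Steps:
I(c) = c (I(c) = 0 + c = c)
E(M) = -8091 - 93*M (E(M) = (M + 87)*(-96 + 3) = (87 + M)*(-93) = -8091 - 93*M)
(E(-136) + 33991)*(-16041 + 43329) = ((-8091 - 93*(-136)) + 33991)*(-16041 + 43329) = ((-8091 + 12648) + 33991)*27288 = (4557 + 33991)*27288 = 38548*27288 = 1051897824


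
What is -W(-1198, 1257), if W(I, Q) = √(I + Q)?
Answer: -√59 ≈ -7.6811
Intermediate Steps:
-W(-1198, 1257) = -√(-1198 + 1257) = -√59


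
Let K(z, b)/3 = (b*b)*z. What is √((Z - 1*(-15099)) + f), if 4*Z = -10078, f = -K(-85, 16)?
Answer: √311438/2 ≈ 279.03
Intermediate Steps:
K(z, b) = 3*z*b² (K(z, b) = 3*((b*b)*z) = 3*(b²*z) = 3*(z*b²) = 3*z*b²)
f = 65280 (f = -3*(-85)*16² = -3*(-85)*256 = -1*(-65280) = 65280)
Z = -5039/2 (Z = (¼)*(-10078) = -5039/2 ≈ -2519.5)
√((Z - 1*(-15099)) + f) = √((-5039/2 - 1*(-15099)) + 65280) = √((-5039/2 + 15099) + 65280) = √(25159/2 + 65280) = √(155719/2) = √311438/2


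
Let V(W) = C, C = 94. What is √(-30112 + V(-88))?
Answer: I*√30018 ≈ 173.26*I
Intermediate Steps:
V(W) = 94
√(-30112 + V(-88)) = √(-30112 + 94) = √(-30018) = I*√30018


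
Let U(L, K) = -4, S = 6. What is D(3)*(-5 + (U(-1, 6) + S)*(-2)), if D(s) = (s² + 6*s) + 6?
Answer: -297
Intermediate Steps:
D(s) = 6 + s² + 6*s
D(3)*(-5 + (U(-1, 6) + S)*(-2)) = (6 + 3² + 6*3)*(-5 + (-4 + 6)*(-2)) = (6 + 9 + 18)*(-5 + 2*(-2)) = 33*(-5 - 4) = 33*(-9) = -297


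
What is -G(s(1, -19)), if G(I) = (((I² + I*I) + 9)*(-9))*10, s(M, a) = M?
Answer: 990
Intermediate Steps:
G(I) = -810 - 180*I² (G(I) = (((I² + I²) + 9)*(-9))*10 = ((2*I² + 9)*(-9))*10 = ((9 + 2*I²)*(-9))*10 = (-81 - 18*I²)*10 = -810 - 180*I²)
-G(s(1, -19)) = -(-810 - 180*1²) = -(-810 - 180*1) = -(-810 - 180) = -1*(-990) = 990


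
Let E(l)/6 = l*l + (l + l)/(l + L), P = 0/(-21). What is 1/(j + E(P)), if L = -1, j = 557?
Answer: 1/557 ≈ 0.0017953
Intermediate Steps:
P = 0 (P = 0*(-1/21) = 0)
E(l) = 6*l² + 12*l/(-1 + l) (E(l) = 6*(l*l + (l + l)/(l - 1)) = 6*(l² + (2*l)/(-1 + l)) = 6*(l² + 2*l/(-1 + l)) = 6*l² + 12*l/(-1 + l))
1/(j + E(P)) = 1/(557 + 6*0*(2 + 0² - 1*0)/(-1 + 0)) = 1/(557 + 6*0*(2 + 0 + 0)/(-1)) = 1/(557 + 6*0*(-1)*2) = 1/(557 + 0) = 1/557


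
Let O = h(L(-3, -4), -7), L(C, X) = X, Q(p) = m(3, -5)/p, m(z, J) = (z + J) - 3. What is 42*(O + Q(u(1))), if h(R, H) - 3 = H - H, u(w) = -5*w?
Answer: 168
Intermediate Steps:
m(z, J) = -3 + J + z (m(z, J) = (J + z) - 3 = -3 + J + z)
Q(p) = -5/p (Q(p) = (-3 - 5 + 3)/p = -5/p)
h(R, H) = 3 (h(R, H) = 3 + (H - H) = 3 + 0 = 3)
O = 3
42*(O + Q(u(1))) = 42*(3 - 5/((-5*1))) = 42*(3 - 5/(-5)) = 42*(3 - 5*(-⅕)) = 42*(3 + 1) = 42*4 = 168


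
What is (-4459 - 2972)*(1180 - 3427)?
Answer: 16697457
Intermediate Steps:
(-4459 - 2972)*(1180 - 3427) = -7431*(-2247) = 16697457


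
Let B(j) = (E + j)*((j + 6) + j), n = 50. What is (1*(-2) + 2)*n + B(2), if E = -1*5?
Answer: -30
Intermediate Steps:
E = -5
B(j) = (-5 + j)*(6 + 2*j) (B(j) = (-5 + j)*((j + 6) + j) = (-5 + j)*((6 + j) + j) = (-5 + j)*(6 + 2*j))
(1*(-2) + 2)*n + B(2) = (1*(-2) + 2)*50 + (-30 - 4*2 + 2*2²) = (-2 + 2)*50 + (-30 - 8 + 2*4) = 0*50 + (-30 - 8 + 8) = 0 - 30 = -30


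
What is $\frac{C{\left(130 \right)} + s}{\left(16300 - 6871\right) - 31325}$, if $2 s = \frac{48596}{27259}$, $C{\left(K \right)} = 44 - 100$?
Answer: $\frac{751103}{298431532} \approx 0.0025168$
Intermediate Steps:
$C{\left(K \right)} = -56$
$s = \frac{24298}{27259}$ ($s = \frac{48596 \cdot \frac{1}{27259}}{2} = \frac{1}{2} \cdot \frac{48596}{27259} = \frac{24298}{27259} \approx 0.89138$)
$\frac{C{\left(130 \right)} + s}{\left(16300 - 6871\right) - 31325} = \frac{-56 + \frac{24298}{27259}}{\left(16300 - 6871\right) - 31325} = - \frac{1502206}{27259 \left(9429 - 31325\right)} = - \frac{1502206}{27259 \left(-21896\right)} = \left(- \frac{1502206}{27259}\right) \left(- \frac{1}{21896}\right) = \frac{751103}{298431532}$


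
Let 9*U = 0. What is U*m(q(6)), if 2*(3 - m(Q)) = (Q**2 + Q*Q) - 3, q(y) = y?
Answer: 0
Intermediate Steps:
U = 0 (U = (1/9)*0 = 0)
m(Q) = 9/2 - Q**2 (m(Q) = 3 - ((Q**2 + Q*Q) - 3)/2 = 3 - ((Q**2 + Q**2) - 3)/2 = 3 - (2*Q**2 - 3)/2 = 3 - (-3 + 2*Q**2)/2 = 3 + (3/2 - Q**2) = 9/2 - Q**2)
U*m(q(6)) = 0*(9/2 - 1*6**2) = 0*(9/2 - 1*36) = 0*(9/2 - 36) = 0*(-63/2) = 0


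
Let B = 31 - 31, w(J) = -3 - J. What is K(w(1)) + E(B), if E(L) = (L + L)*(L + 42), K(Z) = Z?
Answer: -4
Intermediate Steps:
B = 0
E(L) = 2*L*(42 + L) (E(L) = (2*L)*(42 + L) = 2*L*(42 + L))
K(w(1)) + E(B) = (-3 - 1*1) + 2*0*(42 + 0) = (-3 - 1) + 2*0*42 = -4 + 0 = -4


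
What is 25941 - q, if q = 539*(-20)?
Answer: 36721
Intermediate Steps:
q = -10780
25941 - q = 25941 - 1*(-10780) = 25941 + 10780 = 36721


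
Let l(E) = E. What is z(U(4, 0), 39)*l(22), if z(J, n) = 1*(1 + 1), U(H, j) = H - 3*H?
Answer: 44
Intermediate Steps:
U(H, j) = -2*H
z(J, n) = 2 (z(J, n) = 1*2 = 2)
z(U(4, 0), 39)*l(22) = 2*22 = 44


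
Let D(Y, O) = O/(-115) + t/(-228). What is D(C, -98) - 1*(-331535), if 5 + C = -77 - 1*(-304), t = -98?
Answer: 4346440657/13110 ≈ 3.3154e+5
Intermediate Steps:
C = 222 (C = -5 + (-77 - 1*(-304)) = -5 + (-77 + 304) = -5 + 227 = 222)
D(Y, O) = 49/114 - O/115 (D(Y, O) = O/(-115) - 98/(-228) = O*(-1/115) - 98*(-1/228) = -O/115 + 49/114 = 49/114 - O/115)
D(C, -98) - 1*(-331535) = (49/114 - 1/115*(-98)) - 1*(-331535) = (49/114 + 98/115) + 331535 = 16807/13110 + 331535 = 4346440657/13110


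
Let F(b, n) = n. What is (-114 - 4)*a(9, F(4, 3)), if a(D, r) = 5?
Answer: -590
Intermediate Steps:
(-114 - 4)*a(9, F(4, 3)) = (-114 - 4)*5 = -118*5 = -590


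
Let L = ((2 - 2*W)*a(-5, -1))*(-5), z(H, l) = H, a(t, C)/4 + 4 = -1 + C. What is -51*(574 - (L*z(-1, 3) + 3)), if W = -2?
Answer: -65841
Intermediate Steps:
a(t, C) = -20 + 4*C (a(t, C) = -16 + 4*(-1 + C) = -16 + (-4 + 4*C) = -20 + 4*C)
L = 720 (L = ((2 - 2*(-2))*(-20 + 4*(-1)))*(-5) = ((2 + 4)*(-20 - 4))*(-5) = (6*(-24))*(-5) = -144*(-5) = 720)
-51*(574 - (L*z(-1, 3) + 3)) = -51*(574 - (720*(-1) + 3)) = -51*(574 - (-720 + 3)) = -51*(574 - 1*(-717)) = -51*(574 + 717) = -51*1291 = -65841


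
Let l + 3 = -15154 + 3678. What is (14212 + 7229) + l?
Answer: 9962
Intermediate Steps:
l = -11479 (l = -3 + (-15154 + 3678) = -3 - 11476 = -11479)
(14212 + 7229) + l = (14212 + 7229) - 11479 = 21441 - 11479 = 9962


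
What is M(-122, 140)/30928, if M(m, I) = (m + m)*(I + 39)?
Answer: -10919/7732 ≈ -1.4122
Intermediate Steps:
M(m, I) = 2*m*(39 + I) (M(m, I) = (2*m)*(39 + I) = 2*m*(39 + I))
M(-122, 140)/30928 = (2*(-122)*(39 + 140))/30928 = (2*(-122)*179)*(1/30928) = -43676*1/30928 = -10919/7732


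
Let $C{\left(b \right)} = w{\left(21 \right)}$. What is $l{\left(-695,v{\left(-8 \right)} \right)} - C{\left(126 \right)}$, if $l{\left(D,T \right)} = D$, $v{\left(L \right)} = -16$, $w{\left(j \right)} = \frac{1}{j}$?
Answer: $- \frac{14596}{21} \approx -695.05$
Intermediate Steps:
$C{\left(b \right)} = \frac{1}{21}$
$l{\left(-695,v{\left(-8 \right)} \right)} - C{\left(126 \right)} = -695 - \frac{1}{21} = - \frac{14596}{21}$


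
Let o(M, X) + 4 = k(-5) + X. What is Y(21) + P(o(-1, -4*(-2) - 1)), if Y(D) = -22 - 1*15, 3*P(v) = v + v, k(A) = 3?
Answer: -33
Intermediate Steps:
o(M, X) = -1 + X (o(M, X) = -4 + (3 + X) = -1 + X)
P(v) = 2*v/3 (P(v) = (v + v)/3 = (2*v)/3 = 2*v/3)
Y(D) = -37 (Y(D) = -22 - 15 = -37)
Y(21) + P(o(-1, -4*(-2) - 1)) = -37 + 2*(-1 + (-4*(-2) - 1))/3 = -37 + 2*(-1 + (8 - 1))/3 = -37 + 2*(-1 + 7)/3 = -37 + (⅔)*6 = -37 + 4 = -33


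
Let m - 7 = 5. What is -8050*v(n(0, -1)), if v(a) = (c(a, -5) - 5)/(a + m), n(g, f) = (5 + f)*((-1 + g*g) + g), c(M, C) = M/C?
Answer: 16905/4 ≈ 4226.3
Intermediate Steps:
m = 12 (m = 7 + 5 = 12)
n(g, f) = (5 + f)*(-1 + g + g²) (n(g, f) = (5 + f)*((-1 + g²) + g) = (5 + f)*(-1 + g + g²))
v(a) = (-5 - a/5)/(12 + a) (v(a) = (a/(-5) - 5)/(a + 12) = (a*(-⅕) - 5)/(12 + a) = (-a/5 - 5)/(12 + a) = (-5 - a/5)/(12 + a))
-8050*v(n(0, -1)) = -1610*(-25 - (-5 - 1*(-1) + 5*0 + 5*0² - 1*0 - 1*0²))/(12 + (-5 - 1*(-1) + 5*0 + 5*0² - 1*0 - 1*0²)) = -1610*(-25 - (-5 + 1 + 0 + 5*0 + 0 - 1*0))/(12 + (-5 + 1 + 0 + 5*0 + 0 - 1*0)) = -1610*(-25 - (-5 + 1 + 0 + 0 + 0 + 0))/(12 + (-5 + 1 + 0 + 0 + 0 + 0)) = -1610*(-25 - 1*(-4))/(12 - 4) = -1610*(-25 + 4)/8 = -1610*(-21)/8 = -8050*(-21/40) = 16905/4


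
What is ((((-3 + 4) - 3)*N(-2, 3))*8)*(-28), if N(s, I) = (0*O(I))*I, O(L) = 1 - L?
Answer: 0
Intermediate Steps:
N(s, I) = 0 (N(s, I) = (0*(1 - I))*I = 0*I = 0)
((((-3 + 4) - 3)*N(-2, 3))*8)*(-28) = ((((-3 + 4) - 3)*0)*8)*(-28) = (((1 - 3)*0)*8)*(-28) = (-2*0*8)*(-28) = (0*8)*(-28) = 0*(-28) = 0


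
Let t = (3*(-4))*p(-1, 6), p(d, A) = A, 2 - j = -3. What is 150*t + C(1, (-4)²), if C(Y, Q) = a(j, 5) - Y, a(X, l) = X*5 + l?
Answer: -10771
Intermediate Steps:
j = 5 (j = 2 - 1*(-3) = 2 + 3 = 5)
a(X, l) = l + 5*X (a(X, l) = 5*X + l = l + 5*X)
C(Y, Q) = 30 - Y (C(Y, Q) = (5 + 5*5) - Y = (5 + 25) - Y = 30 - Y)
t = -72 (t = (3*(-4))*6 = -12*6 = -72)
150*t + C(1, (-4)²) = 150*(-72) + (30 - 1*1) = -10800 + (30 - 1) = -10800 + 29 = -10771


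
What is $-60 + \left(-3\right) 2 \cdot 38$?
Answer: $-288$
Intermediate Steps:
$-60 + \left(-3\right) 2 \cdot 38 = -60 - 228 = -288$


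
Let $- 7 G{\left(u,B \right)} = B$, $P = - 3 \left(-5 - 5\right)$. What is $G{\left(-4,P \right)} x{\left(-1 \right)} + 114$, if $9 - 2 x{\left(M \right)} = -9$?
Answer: $\frac{528}{7} \approx 75.429$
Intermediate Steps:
$x{\left(M \right)} = 9$ ($x{\left(M \right)} = \frac{9}{2} - - \frac{9}{2} = \frac{9}{2} + \frac{9}{2} = 9$)
$P = 30$ ($P = \left(-3\right) \left(-10\right) = 30$)
$G{\left(u,B \right)} = - \frac{B}{7}$
$G{\left(-4,P \right)} x{\left(-1 \right)} + 114 = \left(- \frac{1}{7}\right) 30 \cdot 9 + 114 = \left(- \frac{30}{7}\right) 9 + 114 = - \frac{270}{7} + 114 = \frac{528}{7}$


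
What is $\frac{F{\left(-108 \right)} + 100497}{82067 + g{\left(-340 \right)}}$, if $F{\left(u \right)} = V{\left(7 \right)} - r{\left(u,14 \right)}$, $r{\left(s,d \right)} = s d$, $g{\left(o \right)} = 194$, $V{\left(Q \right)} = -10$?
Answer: $\frac{101999}{82261} \approx 1.2399$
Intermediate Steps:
$r{\left(s,d \right)} = d s$
$F{\left(u \right)} = -10 - 14 u$
$\frac{F{\left(-108 \right)} + 100497}{82067 + g{\left(-340 \right)}} = \frac{\left(-10 - -1512\right) + 100497}{82067 + 194} = \frac{\left(-10 + 1512\right) + 100497}{82261} = \left(1502 + 100497\right) \frac{1}{82261} = 101999 \cdot \frac{1}{82261} = \frac{101999}{82261}$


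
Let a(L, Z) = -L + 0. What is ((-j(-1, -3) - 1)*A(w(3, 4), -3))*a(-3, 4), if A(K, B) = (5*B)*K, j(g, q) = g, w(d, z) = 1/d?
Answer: 0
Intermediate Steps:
a(L, Z) = -L
A(K, B) = 5*B*K
((-j(-1, -3) - 1)*A(w(3, 4), -3))*a(-3, 4) = ((-1*(-1) - 1)*(5*(-3)/3))*(-1*(-3)) = ((1 - 1)*(5*(-3)*(1/3)))*3 = (0*(-5))*3 = 0*3 = 0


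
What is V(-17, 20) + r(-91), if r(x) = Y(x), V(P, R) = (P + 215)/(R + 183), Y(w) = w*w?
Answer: 1681241/203 ≈ 8282.0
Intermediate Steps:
Y(w) = w**2
V(P, R) = (215 + P)/(183 + R)
r(x) = x**2
V(-17, 20) + r(-91) = (215 - 17)/(183 + 20) + (-91)**2 = 198/203 + 8281 = 1681241/203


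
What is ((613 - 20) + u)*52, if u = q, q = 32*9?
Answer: 45812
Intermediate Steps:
q = 288
u = 288
((613 - 20) + u)*52 = ((613 - 20) + 288)*52 = (593 + 288)*52 = 881*52 = 45812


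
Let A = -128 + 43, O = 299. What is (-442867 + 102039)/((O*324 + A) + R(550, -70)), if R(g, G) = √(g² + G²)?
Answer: -32989082948/9368190281 + 3408280*√3074/9368190281 ≈ -3.5012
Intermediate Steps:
R(g, G) = √(G² + g²)
A = -85
(-442867 + 102039)/((O*324 + A) + R(550, -70)) = (-442867 + 102039)/((299*324 - 85) + √((-70)² + 550²)) = -340828/((96876 - 85) + √(4900 + 302500)) = -340828/(96791 + √307400) = -340828/(96791 + 10*√3074)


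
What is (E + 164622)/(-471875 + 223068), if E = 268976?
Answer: -433598/248807 ≈ -1.7427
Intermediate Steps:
(E + 164622)/(-471875 + 223068) = (268976 + 164622)/(-471875 + 223068) = 433598/(-248807) = 433598*(-1/248807) = -433598/248807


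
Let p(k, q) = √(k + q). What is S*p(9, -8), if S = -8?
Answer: -8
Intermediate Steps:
S*p(9, -8) = -8*√(9 - 8) = -8*√1 = -8*1 = -8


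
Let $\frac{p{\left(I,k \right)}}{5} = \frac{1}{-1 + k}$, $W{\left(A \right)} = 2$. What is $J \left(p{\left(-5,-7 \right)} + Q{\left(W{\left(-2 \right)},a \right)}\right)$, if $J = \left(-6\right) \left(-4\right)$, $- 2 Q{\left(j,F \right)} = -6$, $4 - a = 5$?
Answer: $57$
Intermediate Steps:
$a = -1$ ($a = 4 - 5 = -1$)
$p{\left(I,k \right)} = \frac{5}{-1 + k}$
$Q{\left(j,F \right)} = 3$ ($Q{\left(j,F \right)} = \left(- \frac{1}{2}\right) \left(-6\right) = 3$)
$J = 24$
$J \left(p{\left(-5,-7 \right)} + Q{\left(W{\left(-2 \right)},a \right)}\right) = 24 \left(\frac{5}{-1 - 7} + 3\right) = 24 \left(\frac{5}{-8} + 3\right) = 24 \left(5 \left(- \frac{1}{8}\right) + 3\right) = 24 \left(- \frac{5}{8} + 3\right) = 24 \cdot \frac{19}{8} = 57$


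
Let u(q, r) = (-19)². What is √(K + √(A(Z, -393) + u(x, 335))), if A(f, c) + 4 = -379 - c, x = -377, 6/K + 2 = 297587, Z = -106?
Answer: √(198390 + 9839648025*√371)/99195 ≈ 4.3888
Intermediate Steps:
K = 2/99195 (K = 6/(-2 + 297587) = 6/297585 = 6*(1/297585) = 2/99195 ≈ 2.0162e-5)
A(f, c) = -383 - c (A(f, c) = -4 + (-379 - c) = -383 - c)
u(q, r) = 361
√(K + √(A(Z, -393) + u(x, 335))) = √(2/99195 + √((-383 - 1*(-393)) + 361)) = √(2/99195 + √((-383 + 393) + 361)) = √(2/99195 + √(10 + 361)) = √(2/99195 + √371)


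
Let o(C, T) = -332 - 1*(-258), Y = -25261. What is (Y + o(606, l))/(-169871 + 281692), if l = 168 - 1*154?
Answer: -25335/111821 ≈ -0.22657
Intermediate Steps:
l = 14 (l = 168 - 154 = 14)
o(C, T) = -74 (o(C, T) = -332 + 258 = -74)
(Y + o(606, l))/(-169871 + 281692) = (-25261 - 74)/(-169871 + 281692) = -25335/111821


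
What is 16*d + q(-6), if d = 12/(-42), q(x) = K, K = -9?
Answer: -95/7 ≈ -13.571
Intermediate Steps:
q(x) = -9
d = -2/7 (d = 12*(-1/42) = -2/7 ≈ -0.28571)
16*d + q(-6) = 16*(-2/7) - 9 = -32/7 - 9 = -95/7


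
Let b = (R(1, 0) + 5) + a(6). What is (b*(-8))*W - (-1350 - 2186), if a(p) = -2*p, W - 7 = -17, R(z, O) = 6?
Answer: 3456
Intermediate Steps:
W = -10 (W = 7 - 17 = -10)
b = -1 (b = (6 + 5) - 2*6 = 11 - 12 = -1)
(b*(-8))*W - (-1350 - 2186) = -1*(-8)*(-10) - (-1350 - 2186) = 8*(-10) - 1*(-3536) = -80 + 3536 = 3456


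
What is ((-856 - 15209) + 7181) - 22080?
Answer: -30964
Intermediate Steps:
((-856 - 15209) + 7181) - 22080 = (-16065 + 7181) - 22080 = -8884 - 22080 = -30964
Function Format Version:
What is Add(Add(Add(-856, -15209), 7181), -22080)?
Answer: -30964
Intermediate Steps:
Add(Add(Add(-856, -15209), 7181), -22080) = Add(Add(-16065, 7181), -22080) = Add(-8884, -22080) = -30964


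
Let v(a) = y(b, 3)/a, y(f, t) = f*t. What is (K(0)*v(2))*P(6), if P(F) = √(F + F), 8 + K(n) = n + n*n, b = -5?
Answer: 120*√3 ≈ 207.85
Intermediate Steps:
K(n) = -8 + n + n² (K(n) = -8 + (n + n*n) = -8 + (n + n²) = -8 + n + n²)
P(F) = √2*√F (P(F) = √(2*F) = √2*√F)
v(a) = -15/a (v(a) = (-5*3)/a = -15/a)
(K(0)*v(2))*P(6) = ((-8 + 0 + 0²)*(-15/2))*(√2*√6) = ((-8 + 0 + 0)*(-15*½))*(2*√3) = (-8*(-15/2))*(2*√3) = 60*(2*√3) = 120*√3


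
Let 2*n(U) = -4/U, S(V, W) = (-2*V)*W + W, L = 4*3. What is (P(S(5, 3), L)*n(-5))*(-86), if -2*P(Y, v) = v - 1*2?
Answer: 172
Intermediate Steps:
L = 12
S(V, W) = W - 2*V*W (S(V, W) = -2*V*W + W = W - 2*V*W)
P(Y, v) = 1 - v/2 (P(Y, v) = -(v - 1*2)/2 = -(v - 2)/2 = -(-2 + v)/2 = 1 - v/2)
n(U) = -2/U (n(U) = (-4/U)/2 = -2/U)
(P(S(5, 3), L)*n(-5))*(-86) = ((1 - ½*12)*(-2/(-5)))*(-86) = ((1 - 6)*(-2*(-⅕)))*(-86) = -5*⅖*(-86) = -2*(-86) = 172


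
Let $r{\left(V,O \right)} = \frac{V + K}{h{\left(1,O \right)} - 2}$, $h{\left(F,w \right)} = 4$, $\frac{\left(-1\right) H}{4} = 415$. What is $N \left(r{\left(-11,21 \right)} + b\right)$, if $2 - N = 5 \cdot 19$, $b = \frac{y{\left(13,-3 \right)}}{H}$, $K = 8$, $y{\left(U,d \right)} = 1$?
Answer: $\frac{231663}{1660} \approx 139.56$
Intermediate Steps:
$H = -1660$ ($H = \left(-4\right) 415 = -1660$)
$b = - \frac{1}{1660}$ ($b = 1 \frac{1}{-1660} = 1 \left(- \frac{1}{1660}\right) = - \frac{1}{1660} \approx -0.00060241$)
$N = -93$ ($N = 2 - 5 \cdot 19 = 2 - 95 = -93$)
$r{\left(V,O \right)} = 4 + \frac{V}{2}$ ($r{\left(V,O \right)} = \frac{V + 8}{4 - 2} = \frac{8 + V}{2} = \left(8 + V\right) \frac{1}{2} = 4 + \frac{V}{2}$)
$N \left(r{\left(-11,21 \right)} + b\right) = - 93 \left(\left(4 + \frac{1}{2} \left(-11\right)\right) - \frac{1}{1660}\right) = - 93 \left(\left(4 - \frac{11}{2}\right) - \frac{1}{1660}\right) = - 93 \left(- \frac{3}{2} - \frac{1}{1660}\right) = \left(-93\right) \left(- \frac{2491}{1660}\right) = \frac{231663}{1660}$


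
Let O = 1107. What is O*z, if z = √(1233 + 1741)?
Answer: 1107*√2974 ≈ 60370.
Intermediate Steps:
z = √2974 ≈ 54.534
O*z = 1107*√2974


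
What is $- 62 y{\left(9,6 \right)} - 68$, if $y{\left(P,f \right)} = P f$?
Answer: $-3416$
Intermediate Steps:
$- 62 y{\left(9,6 \right)} - 68 = - 62 \cdot 9 \cdot 6 - 68 = \left(-62\right) 54 - 68 = -3348 - 68 = -3416$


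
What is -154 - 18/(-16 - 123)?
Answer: -21388/139 ≈ -153.87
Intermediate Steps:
-154 - 18/(-16 - 123) = -154 - 18/(-139) = -154 - 1/139*(-18) = -154 + 18/139 = -21388/139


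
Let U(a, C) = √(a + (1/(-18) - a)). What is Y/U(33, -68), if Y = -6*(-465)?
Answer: -8370*I*√2 ≈ -11837.0*I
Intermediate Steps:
U(a, C) = I*√2/6 (U(a, C) = √(a + (-1/18 - a)) = √(-1/18) = I*√2/6)
Y = 2790
Y/U(33, -68) = 2790/((I*√2/6)) = 2790*(-3*I*√2) = -8370*I*√2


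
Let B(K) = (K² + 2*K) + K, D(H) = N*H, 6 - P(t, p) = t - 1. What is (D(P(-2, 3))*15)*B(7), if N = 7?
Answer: 66150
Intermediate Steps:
P(t, p) = 7 - t (P(t, p) = 6 - (t - 1) = 6 - (-1 + t) = 6 + (1 - t) = 7 - t)
D(H) = 7*H
B(K) = K² + 3*K
(D(P(-2, 3))*15)*B(7) = ((7*(7 - 1*(-2)))*15)*(7*(3 + 7)) = ((7*(7 + 2))*15)*(7*10) = ((7*9)*15)*70 = (63*15)*70 = 945*70 = 66150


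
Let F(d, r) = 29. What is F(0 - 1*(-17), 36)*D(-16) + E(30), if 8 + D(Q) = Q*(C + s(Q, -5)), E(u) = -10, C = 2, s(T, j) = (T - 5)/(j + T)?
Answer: -1634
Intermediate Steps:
s(T, j) = (-5 + T)/(T + j)
D(Q) = -8 + 3*Q (D(Q) = -8 + Q*(2 + (-5 + Q)/(Q - 5)) = -8 + Q*(2 + (-5 + Q)/(-5 + Q)) = -8 + Q*(2 + 1) = -8 + Q*3 = -8 + 3*Q)
F(0 - 1*(-17), 36)*D(-16) + E(30) = 29*(-8 + 3*(-16)) - 10 = 29*(-8 - 48) - 10 = 29*(-56) - 10 = -1624 - 10 = -1634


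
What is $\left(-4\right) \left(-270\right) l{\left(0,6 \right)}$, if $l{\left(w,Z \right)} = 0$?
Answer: $0$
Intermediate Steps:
$\left(-4\right) \left(-270\right) l{\left(0,6 \right)} = \left(-4\right) \left(-270\right) 0 = 1080 \cdot 0 = 0$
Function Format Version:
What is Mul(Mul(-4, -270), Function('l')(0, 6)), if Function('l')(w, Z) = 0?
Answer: 0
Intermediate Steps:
Mul(Mul(-4, -270), Function('l')(0, 6)) = Mul(Mul(-4, -270), 0) = Mul(1080, 0) = 0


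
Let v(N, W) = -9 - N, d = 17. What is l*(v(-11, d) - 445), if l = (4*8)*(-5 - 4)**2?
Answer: -1148256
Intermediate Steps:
l = 2592 (l = 32*(-9)**2 = 32*81 = 2592)
l*(v(-11, d) - 445) = 2592*((-9 - 1*(-11)) - 445) = 2592*((-9 + 11) - 445) = 2592*(2 - 445) = 2592*(-443) = -1148256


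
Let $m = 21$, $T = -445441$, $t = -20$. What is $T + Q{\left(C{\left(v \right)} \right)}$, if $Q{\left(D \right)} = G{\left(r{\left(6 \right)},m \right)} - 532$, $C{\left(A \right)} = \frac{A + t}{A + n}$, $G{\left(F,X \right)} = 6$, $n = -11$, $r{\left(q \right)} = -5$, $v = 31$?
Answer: $-445967$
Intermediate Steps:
$C{\left(A \right)} = \frac{-20 + A}{-11 + A}$ ($C{\left(A \right)} = \frac{A - 20}{A - 11} = \frac{-20 + A}{-11 + A}$)
$Q{\left(D \right)} = -526$ ($Q{\left(D \right)} = 6 - 532 = -526$)
$T + Q{\left(C{\left(v \right)} \right)} = -445441 - 526 = -445967$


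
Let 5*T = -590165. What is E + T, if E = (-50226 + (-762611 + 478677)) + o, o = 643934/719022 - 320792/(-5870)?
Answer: -477079520524004/1055164785 ≈ -4.5214e+5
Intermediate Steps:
o = 58609099501/1055164785 (o = 643934*(1/719022) - 320792*(-1/5870) = 321967/359511 + 160396/2935 = 58609099501/1055164785 ≈ 55.545)
T = -118033 (T = (⅕)*(-590165) = -118033)
E = -352535255456099/1055164785 (E = (-50226 + (-762611 + 478677)) + 58609099501/1055164785 = (-50226 - 283934) + 58609099501/1055164785 = -334160 + 58609099501/1055164785 = -352535255456099/1055164785 ≈ -3.3410e+5)
E + T = -352535255456099/1055164785 - 118033 = -477079520524004/1055164785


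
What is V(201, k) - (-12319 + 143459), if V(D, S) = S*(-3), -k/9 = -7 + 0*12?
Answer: -131329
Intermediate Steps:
k = 63 (k = -9*(-7 + 0*12) = -9*(-7 + 0) = -9*(-7) = 63)
V(D, S) = -3*S
V(201, k) - (-12319 + 143459) = -3*63 - (-12319 + 143459) = -189 - 1*131140 = -189 - 131140 = -131329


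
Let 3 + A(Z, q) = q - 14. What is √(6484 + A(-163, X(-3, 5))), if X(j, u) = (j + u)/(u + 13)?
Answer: 2*√14551/3 ≈ 80.418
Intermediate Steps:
X(j, u) = (j + u)/(13 + u)
A(Z, q) = -17 + q (A(Z, q) = -3 + (q - 14) = -3 + (-14 + q) = -17 + q)
√(6484 + A(-163, X(-3, 5))) = √(6484 + (-17 + (-3 + 5)/(13 + 5))) = √(6484 + (-17 + 2/18)) = √(6484 + (-17 + (1/18)*2)) = √(6484 + (-17 + ⅑)) = √(6484 - 152/9) = √(58204/9) = 2*√14551/3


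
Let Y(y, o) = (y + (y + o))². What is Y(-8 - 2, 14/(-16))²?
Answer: 777796321/4096 ≈ 1.8989e+5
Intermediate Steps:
Y(y, o) = (o + 2*y)² (Y(y, o) = (y + (o + y))² = (o + 2*y)²)
Y(-8 - 2, 14/(-16))² = ((14/(-16) + 2*(-8 - 2))²)² = ((14*(-1/16) + 2*(-10))²)² = ((-7/8 - 20)²)² = ((-167/8)²)² = (27889/64)² = 777796321/4096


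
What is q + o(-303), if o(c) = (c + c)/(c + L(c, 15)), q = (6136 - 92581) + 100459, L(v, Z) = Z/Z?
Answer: 2116417/151 ≈ 14016.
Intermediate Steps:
L(v, Z) = 1
q = 14014 (q = -86445 + 100459 = 14014)
o(c) = 2*c/(1 + c) (o(c) = (c + c)/(c + 1) = (2*c)/(1 + c) = 2*c/(1 + c))
q + o(-303) = 14014 + 2*(-303)/(1 - 303) = 14014 + 2*(-303)/(-302) = 14014 + 2*(-303)*(-1/302) = 14014 + 303/151 = 2116417/151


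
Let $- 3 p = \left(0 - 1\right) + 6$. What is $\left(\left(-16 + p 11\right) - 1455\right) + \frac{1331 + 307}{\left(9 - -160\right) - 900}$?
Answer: $- \frac{3271022}{2193} \approx -1491.6$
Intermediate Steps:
$p = - \frac{5}{3}$ ($p = - \frac{\left(0 - 1\right) + 6}{3} = - \frac{-1 + 6}{3} = \left(- \frac{1}{3}\right) 5 = - \frac{5}{3} \approx -1.6667$)
$\left(\left(-16 + p 11\right) - 1455\right) + \frac{1331 + 307}{\left(9 - -160\right) - 900} = \left(\left(-16 - \frac{55}{3}\right) - 1455\right) + \frac{1331 + 307}{\left(9 - -160\right) - 900} = \left(\left(-16 - \frac{55}{3}\right) - 1455\right) + \frac{1638}{\left(9 + 160\right) - 900} = \left(- \frac{103}{3} - 1455\right) + \frac{1638}{169 - 900} = - \frac{4468}{3} + \frac{1638}{-731} = - \frac{4468}{3} + 1638 \left(- \frac{1}{731}\right) = - \frac{4468}{3} - \frac{1638}{731} = - \frac{3271022}{2193}$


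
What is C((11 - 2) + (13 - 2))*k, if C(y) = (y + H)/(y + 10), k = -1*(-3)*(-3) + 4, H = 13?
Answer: -11/2 ≈ -5.5000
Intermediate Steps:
k = -5 (k = 3*(-3) + 4 = -9 + 4 = -5)
C(y) = (13 + y)/(10 + y) (C(y) = (y + 13)/(y + 10) = (13 + y)/(10 + y))
C((11 - 2) + (13 - 2))*k = ((13 + ((11 - 2) + (13 - 2)))/(10 + ((11 - 2) + (13 - 2))))*(-5) = ((13 + (9 + 11))/(10 + (9 + 11)))*(-5) = ((13 + 20)/(10 + 20))*(-5) = (33/30)*(-5) = ((1/30)*33)*(-5) = (11/10)*(-5) = -11/2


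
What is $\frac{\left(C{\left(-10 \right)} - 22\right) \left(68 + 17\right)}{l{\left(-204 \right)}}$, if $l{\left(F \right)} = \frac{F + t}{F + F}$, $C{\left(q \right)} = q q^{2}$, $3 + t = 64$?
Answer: $- \frac{35442960}{143} \approx -2.4785 \cdot 10^{5}$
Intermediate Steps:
$t = 61$ ($t = -3 + 64 = 61$)
$C{\left(q \right)} = q^{3}$
$l{\left(F \right)} = \frac{61 + F}{2 F}$ ($l{\left(F \right)} = \frac{F + 61}{F + F} = \frac{61 + F}{2 F}$)
$\frac{\left(C{\left(-10 \right)} - 22\right) \left(68 + 17\right)}{l{\left(-204 \right)}} = \frac{\left(\left(-10\right)^{3} - 22\right) \left(68 + 17\right)}{\frac{1}{2} \frac{1}{-204} \left(61 - 204\right)} = \frac{\left(-1000 - 22\right) 85}{\frac{1}{2} \left(- \frac{1}{204}\right) \left(-143\right)} = \frac{\left(-1022\right) 85}{\frac{143}{408}} = \left(-86870\right) \frac{408}{143} = - \frac{35442960}{143}$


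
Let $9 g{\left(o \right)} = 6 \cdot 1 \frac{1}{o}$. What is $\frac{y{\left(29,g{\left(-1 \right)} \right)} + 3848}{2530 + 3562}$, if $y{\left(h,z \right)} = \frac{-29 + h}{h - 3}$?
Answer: $\frac{962}{1523} \approx 0.63165$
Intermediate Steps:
$g{\left(o \right)} = \frac{2}{3 o}$ ($g{\left(o \right)} = \frac{6 \cdot 1 \frac{1}{o}}{9} = \frac{6 \frac{1}{o}}{9} = \frac{2}{3 o}$)
$y{\left(h,z \right)} = \frac{-29 + h}{-3 + h}$
$\frac{y{\left(29,g{\left(-1 \right)} \right)} + 3848}{2530 + 3562} = \frac{\frac{-29 + 29}{-3 + 29} + 3848}{2530 + 3562} = \frac{\frac{1}{26} \cdot 0 + 3848}{6092} = \left(\frac{1}{26} \cdot 0 + 3848\right) \frac{1}{6092} = \left(0 + 3848\right) \frac{1}{6092} = 3848 \cdot \frac{1}{6092} = \frac{962}{1523}$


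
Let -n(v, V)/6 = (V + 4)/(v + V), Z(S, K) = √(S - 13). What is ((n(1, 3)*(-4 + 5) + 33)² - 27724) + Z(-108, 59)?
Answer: -108871/4 + 11*I ≈ -27218.0 + 11.0*I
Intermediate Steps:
Z(S, K) = √(-13 + S)
n(v, V) = -6*(4 + V)/(V + v) (n(v, V) = -6*(V + 4)/(v + V) = -6*(4 + V)/(V + v))
((n(1, 3)*(-4 + 5) + 33)² - 27724) + Z(-108, 59) = (((6*(-4 - 1*3)/(3 + 1))*(-4 + 5) + 33)² - 27724) + √(-13 - 108) = (((6*(-4 - 3)/4)*1 + 33)² - 27724) + √(-121) = (((6*(¼)*(-7))*1 + 33)² - 27724) + 11*I = ((-21/2*1 + 33)² - 27724) + 11*I = ((-21/2 + 33)² - 27724) + 11*I = ((45/2)² - 27724) + 11*I = (2025/4 - 27724) + 11*I = -108871/4 + 11*I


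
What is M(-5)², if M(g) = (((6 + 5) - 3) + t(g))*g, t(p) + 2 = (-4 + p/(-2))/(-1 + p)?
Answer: 15625/16 ≈ 976.56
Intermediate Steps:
t(p) = -2 + (-4 - p/2)/(-1 + p) (t(p) = -2 + (-4 + p/(-2))/(-1 + p) = -2 + (-4 + p*(-½))/(-1 + p) = -2 + (-4 - p/2)/(-1 + p))
M(g) = g*(8 + (-4 - 5*g)/(2*(-1 + g))) (M(g) = (((6 + 5) - 3) + (-4 - 5*g)/(2*(-1 + g)))*g = ((11 - 3) + (-4 - 5*g)/(2*(-1 + g)))*g = (8 + (-4 - 5*g)/(2*(-1 + g)))*g = g*(8 + (-4 - 5*g)/(2*(-1 + g))))
M(-5)² = ((½)*(-5)*(-20 + 11*(-5))/(-1 - 5))² = ((½)*(-5)*(-20 - 55)/(-6))² = ((½)*(-5)*(-⅙)*(-75))² = (-125/4)² = 15625/16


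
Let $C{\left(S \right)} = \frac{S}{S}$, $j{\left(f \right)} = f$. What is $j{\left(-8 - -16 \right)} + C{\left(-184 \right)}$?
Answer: $9$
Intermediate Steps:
$C{\left(S \right)} = 1$
$j{\left(-8 - -16 \right)} + C{\left(-184 \right)} = \left(-8 - -16\right) + 1 = \left(-8 + 16\right) + 1 = 8 + 1 = 9$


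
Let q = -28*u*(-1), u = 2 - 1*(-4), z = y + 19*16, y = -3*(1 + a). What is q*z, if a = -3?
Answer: 52080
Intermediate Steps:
y = 6 (y = -3*(1 - 3) = -3*(-2) = 6)
z = 310 (z = 6 + 19*16 = 6 + 304 = 310)
u = 6 (u = 2 + 4 = 6)
q = 168 (q = -168*(-1) = -28*(-6) = 168)
q*z = 168*310 = 52080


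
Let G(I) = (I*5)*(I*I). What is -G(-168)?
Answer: 23708160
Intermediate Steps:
G(I) = 5*I³ (G(I) = (5*I)*I² = 5*I³)
-G(-168) = -5*(-168)³ = -5*(-4741632) = -1*(-23708160) = 23708160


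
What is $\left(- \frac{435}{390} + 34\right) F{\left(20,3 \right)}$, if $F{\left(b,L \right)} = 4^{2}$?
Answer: $\frac{6840}{13} \approx 526.15$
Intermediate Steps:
$F{\left(b,L \right)} = 16$
$\left(- \frac{435}{390} + 34\right) F{\left(20,3 \right)} = \left(- \frac{435}{390} + 34\right) 16 = \left(\left(-435\right) \frac{1}{390} + 34\right) 16 = \left(- \frac{29}{26} + 34\right) 16 = \frac{855}{26} \cdot 16 = \frac{6840}{13}$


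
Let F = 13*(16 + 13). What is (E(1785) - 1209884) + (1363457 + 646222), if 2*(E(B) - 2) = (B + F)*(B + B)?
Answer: 4658967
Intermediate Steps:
F = 377 (F = 13*29 = 377)
E(B) = 2 + B*(377 + B) (E(B) = 2 + ((B + 377)*(B + B))/2 = 2 + ((377 + B)*(2*B))/2 = 2 + (2*B*(377 + B))/2 = 2 + B*(377 + B))
(E(1785) - 1209884) + (1363457 + 646222) = ((2 + 1785² + 377*1785) - 1209884) + (1363457 + 646222) = ((2 + 3186225 + 672945) - 1209884) + 2009679 = (3859172 - 1209884) + 2009679 = 2649288 + 2009679 = 4658967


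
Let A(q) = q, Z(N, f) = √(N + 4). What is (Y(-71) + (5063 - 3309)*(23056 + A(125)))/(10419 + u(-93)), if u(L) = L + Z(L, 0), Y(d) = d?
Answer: 419848995378/106626365 - 40659403*I*√89/106626365 ≈ 3937.6 - 3.5974*I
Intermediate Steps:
Z(N, f) = √(4 + N)
u(L) = L + √(4 + L)
(Y(-71) + (5063 - 3309)*(23056 + A(125)))/(10419 + u(-93)) = (-71 + (5063 - 3309)*(23056 + 125))/(10419 + (-93 + √(4 - 93))) = (-71 + 1754*23181)/(10419 + (-93 + √(-89))) = (-71 + 40659474)/(10419 + (-93 + I*√89)) = 40659403/(10326 + I*√89)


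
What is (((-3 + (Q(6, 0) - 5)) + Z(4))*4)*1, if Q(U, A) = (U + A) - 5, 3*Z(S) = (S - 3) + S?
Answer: -64/3 ≈ -21.333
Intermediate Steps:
Z(S) = -1 + 2*S/3 (Z(S) = ((S - 3) + S)/3 = ((-3 + S) + S)/3 = (-3 + 2*S)/3 = -1 + 2*S/3)
Q(U, A) = -5 + A + U (Q(U, A) = (A + U) - 5 = -5 + A + U)
(((-3 + (Q(6, 0) - 5)) + Z(4))*4)*1 = (((-3 + ((-5 + 0 + 6) - 5)) + (-1 + (⅔)*4))*4)*1 = (((-3 + (1 - 5)) + (-1 + 8/3))*4)*1 = (((-3 - 4) + 5/3)*4)*1 = ((-7 + 5/3)*4)*1 = -16/3*4*1 = -64/3*1 = -64/3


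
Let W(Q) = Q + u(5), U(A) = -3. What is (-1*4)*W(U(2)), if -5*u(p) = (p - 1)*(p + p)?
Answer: 44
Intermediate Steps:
u(p) = -2*p*(-1 + p)/5 (u(p) = -(p - 1)*(p + p)/5 = -(-1 + p)*2*p/5 = -2*p*(-1 + p)/5)
W(Q) = -8 + Q (W(Q) = Q + (⅖)*5*(1 - 1*5) = Q + (⅖)*5*(1 - 5) = Q + (⅖)*5*(-4) = Q - 8 = -8 + Q)
(-1*4)*W(U(2)) = (-1*4)*(-8 - 3) = -4*(-11) = 44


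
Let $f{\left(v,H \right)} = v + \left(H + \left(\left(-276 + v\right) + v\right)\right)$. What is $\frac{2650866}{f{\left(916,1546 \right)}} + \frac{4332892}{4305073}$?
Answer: $\frac{5714790601637}{8648891657} \approx 660.75$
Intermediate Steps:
$f{\left(v,H \right)} = -276 + H + 3 v$ ($f{\left(v,H \right)} = v + \left(H + \left(-276 + 2 v\right)\right) = v + \left(-276 + H + 2 v\right) = -276 + H + 3 v$)
$\frac{2650866}{f{\left(916,1546 \right)}} + \frac{4332892}{4305073} = \frac{2650866}{-276 + 1546 + 3 \cdot 916} + \frac{4332892}{4305073} = \frac{2650866}{-276 + 1546 + 2748} + 4332892 \cdot \frac{1}{4305073} = \frac{2650866}{4018} + \frac{4332892}{4305073} = 2650866 \cdot \frac{1}{4018} + \frac{4332892}{4305073} = \frac{1325433}{2009} + \frac{4332892}{4305073} = \frac{5714790601637}{8648891657}$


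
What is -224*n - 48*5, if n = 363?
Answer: -81552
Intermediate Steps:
-224*n - 48*5 = -224*363 - 48*5 = -81312 - 240 = -81552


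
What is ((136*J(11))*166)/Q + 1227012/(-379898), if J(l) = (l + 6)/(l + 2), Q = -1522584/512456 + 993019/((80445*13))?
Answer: -6709753969102798692/459361537616713 ≈ -14607.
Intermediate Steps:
Q = -19346731496/9569978535 (Q = -1522584*1/512456 + 993019/1045785 = -27189/9151 + 993019*(1/1045785) = -27189/9151 + 993019/1045785 = -19346731496/9569978535 ≈ -2.0216)
J(l) = (6 + l)/(2 + l)
((136*J(11))*166)/Q + 1227012/(-379898) = ((136*((6 + 11)/(2 + 11)))*166)/(-19346731496/9569978535) + 1227012/(-379898) = ((136*(17/13))*166)*(-9569978535/19346731496) + 1227012*(-1/379898) = ((136*((1/13)*17))*166)*(-9569978535/19346731496) - 613506/189949 = ((136*(17/13))*166)*(-9569978535/19346731496) - 613506/189949 = ((2312/13)*166)*(-9569978535/19346731496) - 613506/189949 = (383792/13)*(-9569978535/19346731496) - 613506/189949 = -35316165402930/2418341437 - 613506/189949 = -6709753969102798692/459361537616713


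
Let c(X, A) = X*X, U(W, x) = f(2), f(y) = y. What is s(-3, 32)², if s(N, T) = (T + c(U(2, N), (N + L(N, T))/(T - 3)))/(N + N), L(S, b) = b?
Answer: 36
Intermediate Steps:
U(W, x) = 2
c(X, A) = X²
s(N, T) = (4 + T)/(2*N) (s(N, T) = (T + 2²)/(N + N) = (T + 4)/((2*N)) = (4 + T)*(1/(2*N)) = (4 + T)/(2*N))
s(-3, 32)² = ((½)*(4 + 32)/(-3))² = ((½)*(-⅓)*36)² = (-6)² = 36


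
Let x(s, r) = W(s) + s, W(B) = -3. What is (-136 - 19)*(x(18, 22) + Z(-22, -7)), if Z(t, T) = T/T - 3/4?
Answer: -9455/4 ≈ -2363.8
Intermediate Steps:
Z(t, T) = ¼ (Z(t, T) = 1 - 3*¼ = 1 - ¾ = ¼)
x(s, r) = -3 + s
(-136 - 19)*(x(18, 22) + Z(-22, -7)) = (-136 - 19)*((-3 + 18) + ¼) = -155*(15 + ¼) = -155*61/4 = -9455/4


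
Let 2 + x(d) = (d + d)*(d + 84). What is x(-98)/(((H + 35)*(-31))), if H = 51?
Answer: -1371/1333 ≈ -1.0285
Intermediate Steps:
x(d) = -2 + 2*d*(84 + d) (x(d) = -2 + (d + d)*(d + 84) = -2 + (2*d)*(84 + d) = -2 + 2*d*(84 + d))
x(-98)/(((H + 35)*(-31))) = (-2 + 2*(-98)² + 168*(-98))/(((51 + 35)*(-31))) = (-2 + 2*9604 - 16464)/((86*(-31))) = (-2 + 19208 - 16464)/(-2666) = 2742*(-1/2666) = -1371/1333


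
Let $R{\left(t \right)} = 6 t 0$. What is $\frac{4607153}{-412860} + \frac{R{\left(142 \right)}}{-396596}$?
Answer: $- \frac{4607153}{412860} \approx -11.159$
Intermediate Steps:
$R{\left(t \right)} = 0$
$\frac{4607153}{-412860} + \frac{R{\left(142 \right)}}{-396596} = \frac{4607153}{-412860} + \frac{0}{-396596} = 4607153 \left(- \frac{1}{412860}\right) + 0 \left(- \frac{1}{396596}\right) = - \frac{4607153}{412860} + 0 = - \frac{4607153}{412860}$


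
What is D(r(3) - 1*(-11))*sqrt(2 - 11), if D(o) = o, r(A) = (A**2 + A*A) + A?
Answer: 96*I ≈ 96.0*I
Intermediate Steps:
r(A) = A + 2*A**2 (r(A) = (A**2 + A**2) + A = 2*A**2 + A = A + 2*A**2)
D(r(3) - 1*(-11))*sqrt(2 - 11) = (3*(1 + 2*3) - 1*(-11))*sqrt(2 - 11) = (3*(1 + 6) + 11)*sqrt(-9) = (3*7 + 11)*(3*I) = (21 + 11)*(3*I) = 32*(3*I) = 96*I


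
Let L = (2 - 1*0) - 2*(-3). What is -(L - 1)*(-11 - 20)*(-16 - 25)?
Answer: -8897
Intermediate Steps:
L = 8 (L = (2 + 0) + 6 = 2 + 6 = 8)
-(L - 1)*(-11 - 20)*(-16 - 25) = -(8 - 1)*(-11 - 20)*(-16 - 25) = -7*(-31*(-41)) = -7*1271 = -1*8897 = -8897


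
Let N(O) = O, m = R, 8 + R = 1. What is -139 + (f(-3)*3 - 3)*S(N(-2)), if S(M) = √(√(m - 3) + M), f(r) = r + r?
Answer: -139 - 21*√(-2 + I*√10) ≈ -158.6 - 35.581*I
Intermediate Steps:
R = -7 (R = -8 + 1 = -7)
m = -7
f(r) = 2*r
S(M) = √(M + I*√10) (S(M) = √(√(-7 - 3) + M) = √(√(-10) + M) = √(I*√10 + M) = √(M + I*√10))
-139 + (f(-3)*3 - 3)*S(N(-2)) = -139 + ((2*(-3))*3 - 3)*√(-2 + I*√10) = -139 + (-6*3 - 3)*√(-2 + I*√10) = -139 + (-18 - 3)*√(-2 + I*√10) = -139 - 21*√(-2 + I*√10)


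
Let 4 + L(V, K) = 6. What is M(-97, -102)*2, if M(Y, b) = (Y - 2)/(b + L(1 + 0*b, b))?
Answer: 99/50 ≈ 1.9800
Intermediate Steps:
L(V, K) = 2 (L(V, K) = -4 + 6 = 2)
M(Y, b) = (-2 + Y)/(2 + b) (M(Y, b) = (Y - 2)/(b + 2) = (-2 + Y)/(2 + b))
M(-97, -102)*2 = ((-2 - 97)/(2 - 102))*2 = (-99/(-100))*2 = -1/100*(-99)*2 = (99/100)*2 = 99/50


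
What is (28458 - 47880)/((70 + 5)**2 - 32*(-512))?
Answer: -1494/1693 ≈ -0.88246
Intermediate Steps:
(28458 - 47880)/((70 + 5)**2 - 32*(-512)) = -19422/(75**2 + 16384) = -19422/(5625 + 16384) = -19422/22009 = -19422*1/22009 = -1494/1693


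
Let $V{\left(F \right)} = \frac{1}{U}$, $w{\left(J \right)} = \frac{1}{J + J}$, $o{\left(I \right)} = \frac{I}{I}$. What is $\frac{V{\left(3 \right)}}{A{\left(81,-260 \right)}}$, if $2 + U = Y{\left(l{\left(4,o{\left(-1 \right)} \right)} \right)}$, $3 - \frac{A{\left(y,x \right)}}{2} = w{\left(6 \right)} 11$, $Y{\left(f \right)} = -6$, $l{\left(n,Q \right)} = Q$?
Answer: $- \frac{3}{100} \approx -0.03$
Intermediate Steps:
$o{\left(I \right)} = 1$
$w{\left(J \right)} = \frac{1}{2 J}$
$A{\left(y,x \right)} = \frac{25}{6}$ ($A{\left(y,x \right)} = 6 - 2 \frac{1}{2 \cdot 6} \cdot 11 = 6 - 2 \cdot \frac{1}{2} \cdot \frac{1}{6} \cdot 11 = 6 - 2 \cdot \frac{1}{12} \cdot 11 = 6 - \frac{11}{6} = \frac{25}{6}$)
$U = -8$ ($U = -2 - 6 = -8$)
$V{\left(F \right)} = - \frac{1}{8}$ ($V{\left(F \right)} = \frac{1}{-8} = - \frac{1}{8}$)
$\frac{V{\left(3 \right)}}{A{\left(81,-260 \right)}} = - \frac{1}{8 \cdot \frac{25}{6}} = \left(- \frac{1}{8}\right) \frac{6}{25} = - \frac{3}{100}$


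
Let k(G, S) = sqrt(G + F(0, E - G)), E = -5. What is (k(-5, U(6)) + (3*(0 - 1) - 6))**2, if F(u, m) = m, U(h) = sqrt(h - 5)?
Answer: (-9 + I*sqrt(5))**2 ≈ 76.0 - 40.249*I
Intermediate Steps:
U(h) = sqrt(-5 + h)
k(G, S) = I*sqrt(5) (k(G, S) = sqrt(G + (-5 - G)) = sqrt(-5) = I*sqrt(5))
(k(-5, U(6)) + (3*(0 - 1) - 6))**2 = (I*sqrt(5) + (3*(0 - 1) - 6))**2 = (I*sqrt(5) + (3*(-1) - 6))**2 = (I*sqrt(5) + (-3 - 6))**2 = (I*sqrt(5) - 9)**2 = (-9 + I*sqrt(5))**2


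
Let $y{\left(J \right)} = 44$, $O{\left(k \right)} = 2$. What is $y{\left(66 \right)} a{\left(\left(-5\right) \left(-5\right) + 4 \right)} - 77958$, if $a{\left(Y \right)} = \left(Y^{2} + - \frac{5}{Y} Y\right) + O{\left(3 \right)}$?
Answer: $-41086$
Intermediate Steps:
$a{\left(Y \right)} = -3 + Y^{2}$ ($a{\left(Y \right)} = \left(Y^{2} + - \frac{5}{Y} Y\right) + 2 = \left(Y^{2} - 5\right) + 2 = \left(-5 + Y^{2}\right) + 2 = -3 + Y^{2}$)
$y{\left(66 \right)} a{\left(\left(-5\right) \left(-5\right) + 4 \right)} - 77958 = 44 \left(-3 + \left(\left(-5\right) \left(-5\right) + 4\right)^{2}\right) - 77958 = 44 \left(-3 + \left(25 + 4\right)^{2}\right) - 77958 = 44 \left(-3 + 29^{2}\right) - 77958 = 44 \left(-3 + 841\right) - 77958 = 44 \cdot 838 - 77958 = 36872 - 77958 = -41086$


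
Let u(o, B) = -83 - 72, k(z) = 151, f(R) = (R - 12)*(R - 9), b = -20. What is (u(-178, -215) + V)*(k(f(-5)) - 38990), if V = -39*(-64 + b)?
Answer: -121216519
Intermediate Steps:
f(R) = (-12 + R)*(-9 + R)
V = 3276 (V = -39*(-64 - 20) = -39*(-84) = 3276)
u(o, B) = -155
(u(-178, -215) + V)*(k(f(-5)) - 38990) = (-155 + 3276)*(151 - 38990) = 3121*(-38839) = -121216519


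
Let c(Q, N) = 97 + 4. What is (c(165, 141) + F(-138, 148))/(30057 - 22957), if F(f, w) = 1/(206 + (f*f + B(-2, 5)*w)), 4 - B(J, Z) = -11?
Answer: 2168471/152437000 ≈ 0.014225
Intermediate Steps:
c(Q, N) = 101
B(J, Z) = 15 (B(J, Z) = 4 - 1*(-11) = 4 + 11 = 15)
F(f, w) = 1/(206 + f² + 15*w) (F(f, w) = 1/(206 + (f*f + 15*w)) = 1/(206 + (f² + 15*w)) = 1/(206 + f² + 15*w))
(c(165, 141) + F(-138, 148))/(30057 - 22957) = (101 + 1/(206 + (-138)² + 15*148))/(30057 - 22957) = (101 + 1/(206 + 19044 + 2220))/7100 = (101 + 1/21470)*(1/7100) = (2168471/21470)*(1/7100) = 2168471/152437000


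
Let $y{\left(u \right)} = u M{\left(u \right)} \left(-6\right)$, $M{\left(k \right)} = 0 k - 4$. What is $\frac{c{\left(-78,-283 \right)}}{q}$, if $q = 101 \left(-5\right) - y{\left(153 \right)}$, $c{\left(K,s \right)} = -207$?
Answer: $\frac{207}{4177} \approx 0.049557$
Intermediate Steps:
$M{\left(k \right)} = -4$ ($M{\left(k \right)} = 0 - 4 = -4$)
$y{\left(u \right)} = 24 u$ ($y{\left(u \right)} = u \left(-4\right) \left(-6\right) = - 4 u \left(-6\right) = 24 u$)
$q = -4177$ ($q = 101 \left(-5\right) - 24 \cdot 153 = -505 - 3672 = -4177$)
$\frac{c{\left(-78,-283 \right)}}{q} = - \frac{207}{-4177} = \left(-207\right) \left(- \frac{1}{4177}\right) = \frac{207}{4177}$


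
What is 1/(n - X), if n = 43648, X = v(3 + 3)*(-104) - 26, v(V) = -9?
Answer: 1/42738 ≈ 2.3398e-5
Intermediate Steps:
X = 910 (X = -9*(-104) - 26 = 936 - 26 = 910)
1/(n - X) = 1/(43648 - 1*910) = 1/(43648 - 910) = 1/42738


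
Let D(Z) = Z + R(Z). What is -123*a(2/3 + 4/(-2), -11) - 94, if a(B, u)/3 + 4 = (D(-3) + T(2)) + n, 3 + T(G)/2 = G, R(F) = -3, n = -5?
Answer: 6179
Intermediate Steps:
T(G) = -6 + 2*G
D(Z) = -3 + Z (D(Z) = Z - 3 = -3 + Z)
a(B, u) = -51 (a(B, u) = -12 + 3*(((-3 - 3) + (-6 + 2*2)) - 5) = -12 + 3*((-6 + (-6 + 4)) - 5) = -12 + 3*((-6 - 2) - 5) = -12 + 3*(-8 - 5) = -12 + 3*(-13) = -12 - 39 = -51)
-123*a(2/3 + 4/(-2), -11) - 94 = -123*(-51) - 94 = 6273 - 94 = 6179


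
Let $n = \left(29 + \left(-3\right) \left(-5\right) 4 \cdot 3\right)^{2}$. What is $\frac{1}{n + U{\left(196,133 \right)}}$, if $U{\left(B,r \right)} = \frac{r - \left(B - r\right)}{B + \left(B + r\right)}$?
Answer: $\frac{15}{655217} \approx 2.2893 \cdot 10^{-5}$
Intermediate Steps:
$U{\left(B,r \right)} = \frac{- B + 2 r}{r + 2 B}$
$n = 43681$ ($n = \left(29 + 15 \cdot 4 \cdot 3\right)^{2} = \left(29 + 60 \cdot 3\right)^{2} = \left(29 + 180\right)^{2} = 209^{2} = 43681$)
$\frac{1}{n + U{\left(196,133 \right)}} = \frac{1}{43681 + \frac{\left(-1\right) 196 + 2 \cdot 133}{133 + 2 \cdot 196}} = \frac{1}{43681 + \frac{-196 + 266}{133 + 392}} = \frac{1}{43681 + \frac{1}{525} \cdot 70} = \frac{1}{43681 + \frac{2}{15}} = \frac{1}{\frac{655217}{15}} = \frac{15}{655217}$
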